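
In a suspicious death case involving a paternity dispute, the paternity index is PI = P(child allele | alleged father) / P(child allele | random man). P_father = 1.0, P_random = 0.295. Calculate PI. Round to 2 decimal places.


Paternity Index calculation:
PI = P(allele|father) / P(allele|random)
PI = 1.0 / 0.295
PI = 3.39

3.39


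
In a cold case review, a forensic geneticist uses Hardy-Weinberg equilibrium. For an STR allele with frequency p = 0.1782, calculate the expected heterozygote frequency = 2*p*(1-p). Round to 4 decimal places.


Hardy-Weinberg heterozygote frequency:
q = 1 - p = 1 - 0.1782 = 0.8218
2pq = 2 * 0.1782 * 0.8218 = 0.2929

0.2929


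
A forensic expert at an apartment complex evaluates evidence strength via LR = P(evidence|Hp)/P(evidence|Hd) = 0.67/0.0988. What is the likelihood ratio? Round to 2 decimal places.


Likelihood ratio calculation:
LR = P(E|Hp) / P(E|Hd)
LR = 0.67 / 0.0988
LR = 6.78

6.78


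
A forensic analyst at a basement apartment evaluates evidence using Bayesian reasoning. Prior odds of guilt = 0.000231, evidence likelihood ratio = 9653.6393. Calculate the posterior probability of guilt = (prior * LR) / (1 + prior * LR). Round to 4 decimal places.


Bayesian evidence evaluation:
Posterior odds = prior_odds * LR = 0.000231 * 9653.6393 = 2.229991
Posterior probability = posterior_odds / (1 + posterior_odds)
= 2.229991 / (1 + 2.229991)
= 2.229991 / 3.229991
= 0.6904

0.6904


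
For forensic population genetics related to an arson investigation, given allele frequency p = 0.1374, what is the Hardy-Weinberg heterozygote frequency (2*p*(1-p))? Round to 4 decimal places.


Hardy-Weinberg heterozygote frequency:
q = 1 - p = 1 - 0.1374 = 0.8626
2pq = 2 * 0.1374 * 0.8626 = 0.2370

0.2370


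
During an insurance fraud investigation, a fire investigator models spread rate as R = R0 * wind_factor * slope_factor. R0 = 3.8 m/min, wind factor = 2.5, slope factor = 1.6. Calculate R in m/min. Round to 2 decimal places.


Fire spread rate calculation:
R = R0 * wind_factor * slope_factor
= 3.8 * 2.5 * 1.6
= 9.5 * 1.6
= 15.20 m/min

15.20


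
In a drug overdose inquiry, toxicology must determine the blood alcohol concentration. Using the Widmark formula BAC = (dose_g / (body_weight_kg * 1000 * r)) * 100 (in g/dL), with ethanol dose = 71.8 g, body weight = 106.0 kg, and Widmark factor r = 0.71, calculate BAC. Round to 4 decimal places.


Applying the Widmark formula:
BAC = (dose_g / (body_wt * 1000 * r)) * 100
Denominator = 106.0 * 1000 * 0.71 = 75260
BAC = (71.8 / 75260) * 100
BAC = 0.0954 g/dL

0.0954


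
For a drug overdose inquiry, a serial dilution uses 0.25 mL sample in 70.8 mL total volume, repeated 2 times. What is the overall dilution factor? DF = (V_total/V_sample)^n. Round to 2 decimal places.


Dilution factor calculation:
Single dilution = V_total / V_sample = 70.8 / 0.25 ≈ 283.2
Number of dilutions = 2
Total DF = (70.8 / 0.25)^2 (full precision, rounded at the end) = 80202.24

80202.24


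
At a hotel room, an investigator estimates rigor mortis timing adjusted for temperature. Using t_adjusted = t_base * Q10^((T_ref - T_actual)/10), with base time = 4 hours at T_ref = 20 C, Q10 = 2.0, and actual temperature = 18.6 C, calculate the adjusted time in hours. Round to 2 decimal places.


Rigor mortis time adjustment:
Exponent = (T_ref - T_actual) / 10 = (20 - 18.6) / 10 = 0.14
Q10 factor = 2.0^0.14 = 1.10191
t_adjusted = 4 * 1.10191 = 4.41 hours

4.41


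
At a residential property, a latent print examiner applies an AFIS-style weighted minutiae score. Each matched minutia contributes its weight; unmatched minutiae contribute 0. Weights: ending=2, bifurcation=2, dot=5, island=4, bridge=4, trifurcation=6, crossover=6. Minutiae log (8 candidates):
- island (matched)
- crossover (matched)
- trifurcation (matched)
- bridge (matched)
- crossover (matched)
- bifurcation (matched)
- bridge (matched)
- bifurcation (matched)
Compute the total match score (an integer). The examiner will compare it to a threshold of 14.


Weighted minutiae match score:
  island: matched, +4 (running total 4)
  crossover: matched, +6 (running total 10)
  trifurcation: matched, +6 (running total 16)
  bridge: matched, +4 (running total 20)
  crossover: matched, +6 (running total 26)
  bifurcation: matched, +2 (running total 28)
  bridge: matched, +4 (running total 32)
  bifurcation: matched, +2 (running total 34)
Total score = 34
Threshold = 14; verdict = identification

34


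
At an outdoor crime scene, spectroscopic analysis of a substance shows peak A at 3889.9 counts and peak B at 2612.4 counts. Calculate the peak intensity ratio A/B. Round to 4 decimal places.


Spectral peak ratio:
Peak A = 3889.9 counts
Peak B = 2612.4 counts
Ratio = 3889.9 / 2612.4 = 1.4890

1.4890


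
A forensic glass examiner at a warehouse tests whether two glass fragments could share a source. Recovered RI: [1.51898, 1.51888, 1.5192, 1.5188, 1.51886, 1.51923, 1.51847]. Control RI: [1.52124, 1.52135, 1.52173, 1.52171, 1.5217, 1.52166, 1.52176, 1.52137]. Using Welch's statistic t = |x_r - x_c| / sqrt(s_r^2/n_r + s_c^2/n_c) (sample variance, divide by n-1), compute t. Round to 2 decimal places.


Welch's t-criterion for glass RI comparison:
Recovered mean = sum / n_r = 10.63242 / 7 = 1.5189171
Control mean = sum / n_c = 12.17252 / 8 = 1.521565
Recovered sample variance s_r^2 = 6.66905e-08
Control sample variance s_c^2 = 4.33429e-08
Welch SE (unpooled) = sqrt(s_r^2/n_r + s_c^2/n_c) = sqrt(9.52721e-09 + 5.41786e-09) = sqrt(1.49451e-08) = 0.00012225
|mean_r - mean_c| = 0.00264786
t = 0.00264786 / 0.00012225 = 21.66

21.66


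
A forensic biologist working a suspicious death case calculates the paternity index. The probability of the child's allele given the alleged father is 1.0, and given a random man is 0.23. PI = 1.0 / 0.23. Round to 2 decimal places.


Paternity Index calculation:
PI = P(allele|father) / P(allele|random)
PI = 1.0 / 0.23
PI = 4.35

4.35


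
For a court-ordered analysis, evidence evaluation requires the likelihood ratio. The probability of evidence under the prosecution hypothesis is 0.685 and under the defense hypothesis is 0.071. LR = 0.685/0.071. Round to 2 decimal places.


Likelihood ratio calculation:
LR = P(E|Hp) / P(E|Hd)
LR = 0.685 / 0.071
LR = 9.65

9.65


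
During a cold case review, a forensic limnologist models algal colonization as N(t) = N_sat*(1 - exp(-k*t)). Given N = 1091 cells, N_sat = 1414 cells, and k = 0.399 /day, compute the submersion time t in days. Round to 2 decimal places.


PMSI from diatom colonization curve:
N / N_sat = 1091 / 1414 = 0.77157
1 - N/N_sat = 0.22843
ln(1 - N/N_sat) = -1.476525
t = -ln(1 - N/N_sat) / k = -(-1.476525) / 0.399 = 3.70 days

3.70


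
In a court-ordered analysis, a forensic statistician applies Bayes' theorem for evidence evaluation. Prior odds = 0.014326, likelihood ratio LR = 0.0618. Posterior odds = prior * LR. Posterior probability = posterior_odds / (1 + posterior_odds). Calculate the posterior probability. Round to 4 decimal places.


Bayesian evidence evaluation:
Posterior odds = prior_odds * LR = 0.014326 * 0.0618 = 0.0008853468
Posterior probability = posterior_odds / (1 + posterior_odds)
= 0.0008853468 / (1 + 0.0008853468)
= 0.0008853468 / 1.0008853468
= 0.0009

0.0009


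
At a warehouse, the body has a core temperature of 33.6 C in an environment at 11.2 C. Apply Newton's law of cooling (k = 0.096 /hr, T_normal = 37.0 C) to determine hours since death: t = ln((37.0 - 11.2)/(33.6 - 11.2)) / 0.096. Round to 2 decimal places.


Using Newton's law of cooling:
t = ln((T_normal - T_ambient) / (T_body - T_ambient)) / k
T_normal - T_ambient = 25.8
T_body - T_ambient = 22.4
Ratio = 1.151786
ln(ratio) = 0.141314
t = 0.141314 / 0.096 = 1.47 hours

1.47


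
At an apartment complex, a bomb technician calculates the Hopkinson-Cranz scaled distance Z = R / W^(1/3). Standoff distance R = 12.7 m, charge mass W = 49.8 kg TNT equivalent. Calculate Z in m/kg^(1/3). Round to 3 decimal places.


Scaled distance calculation:
W^(1/3) = 49.8^(1/3) = 3.679113
Z = R / W^(1/3) = 12.7 / 3.679113
Z = 3.452 m/kg^(1/3)

3.452


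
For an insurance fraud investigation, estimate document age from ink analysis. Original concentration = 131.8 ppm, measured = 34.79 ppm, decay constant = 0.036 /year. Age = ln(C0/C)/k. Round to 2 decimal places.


Document age estimation:
C0/C = 131.8 / 34.79 = 3.788445
ln(C0/C) = 1.331956
t = 1.331956 / 0.036 = 37.00 years

37.00


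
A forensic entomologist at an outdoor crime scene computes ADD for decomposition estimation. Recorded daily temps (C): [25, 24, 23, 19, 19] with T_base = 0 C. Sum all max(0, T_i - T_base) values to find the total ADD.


Computing ADD day by day:
Day 1: max(0, 25 - 0) = 25
Day 2: max(0, 24 - 0) = 24
Day 3: max(0, 23 - 0) = 23
Day 4: max(0, 19 - 0) = 19
Day 5: max(0, 19 - 0) = 19
Total ADD = 110

110


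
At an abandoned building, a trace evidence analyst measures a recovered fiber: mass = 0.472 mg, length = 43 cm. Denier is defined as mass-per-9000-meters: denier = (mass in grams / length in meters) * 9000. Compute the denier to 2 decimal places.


Denier calculation:
Mass in grams = 0.472 mg / 1000 = 0.000472 g
Length in meters = 43 cm / 100 = 0.43 m
Linear density = mass / length = 0.000472 / 0.43 = 0.00109767 g/m
Denier = (g/m) * 9000 = 0.00109767 * 9000 = 9.88

9.88


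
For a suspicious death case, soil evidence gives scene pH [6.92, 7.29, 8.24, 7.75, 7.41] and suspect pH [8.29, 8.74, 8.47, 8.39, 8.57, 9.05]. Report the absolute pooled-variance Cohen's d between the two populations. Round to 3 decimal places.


Pooled-variance Cohen's d for soil pH comparison:
Scene mean = 37.61 / 5 = 7.522
Suspect mean = 51.51 / 6 = 8.585
Scene sample variance s_s^2 = 0.24907
Suspect sample variance s_c^2 = 0.07575
Pooled variance = ((n_s-1)*s_s^2 + (n_c-1)*s_c^2) / (n_s + n_c - 2) = 0.152781
Pooled SD = sqrt(0.152781) = 0.390872
Mean difference = -1.063
|d| = |-1.063| / 0.390872 = 2.720

2.720


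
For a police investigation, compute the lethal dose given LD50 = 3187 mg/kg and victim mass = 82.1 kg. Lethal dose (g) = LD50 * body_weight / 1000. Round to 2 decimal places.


Lethal dose calculation:
Lethal dose = LD50 * body_weight / 1000
= 3187 * 82.1 / 1000
= 261652.7 / 1000
= 261.65 g

261.65


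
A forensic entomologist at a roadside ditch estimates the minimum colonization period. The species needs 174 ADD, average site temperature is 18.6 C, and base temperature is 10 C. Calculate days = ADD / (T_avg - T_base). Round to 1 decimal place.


Insect development time:
Effective temperature = avg_temp - T_base = 18.6 - 10 = 8.6 C
Days = ADD / effective_temp = 174 / 8.6 = 20.2 days

20.2


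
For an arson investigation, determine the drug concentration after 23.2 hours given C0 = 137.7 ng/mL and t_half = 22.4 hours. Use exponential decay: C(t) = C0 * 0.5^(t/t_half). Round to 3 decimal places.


Drug concentration decay:
Number of half-lives = t / t_half = 23.2 / 22.4 = 1.035714
Decay factor = 0.5^1.035714 = 0.48777442
C(t) = 137.7 * 0.48777442 = 67.167 ng/mL

67.167


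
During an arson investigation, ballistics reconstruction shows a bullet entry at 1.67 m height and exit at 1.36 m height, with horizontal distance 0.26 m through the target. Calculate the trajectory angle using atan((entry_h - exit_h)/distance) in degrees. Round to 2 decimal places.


Bullet trajectory angle:
Height difference = 1.67 - 1.36 = 0.31 m
angle = atan(0.31 / 0.26)
angle = atan(1.192308)
angle = 50.01 degrees

50.01


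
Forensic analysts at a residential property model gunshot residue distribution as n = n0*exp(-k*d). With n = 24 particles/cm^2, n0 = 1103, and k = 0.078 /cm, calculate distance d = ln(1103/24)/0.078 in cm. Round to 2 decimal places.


GSR distance calculation:
n0/n = 1103 / 24 = 45.958333
ln(n0/n) = 3.827735
d = 3.827735 / 0.078 = 49.07 cm

49.07


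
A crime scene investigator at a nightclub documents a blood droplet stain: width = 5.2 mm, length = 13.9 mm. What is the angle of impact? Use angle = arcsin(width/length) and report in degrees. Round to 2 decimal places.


Blood spatter impact angle calculation:
width / length = 5.2 / 13.9 = 0.374101
angle = arcsin(0.374101)
angle = 21.97 degrees

21.97


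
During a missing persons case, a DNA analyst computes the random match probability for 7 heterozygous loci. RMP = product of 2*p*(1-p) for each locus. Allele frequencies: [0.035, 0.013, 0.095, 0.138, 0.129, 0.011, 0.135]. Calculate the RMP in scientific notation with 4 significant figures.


Computing RMP for 7 loci:
Locus 1: 2 * 0.035 * 0.965 = 0.06755
Locus 2: 2 * 0.013 * 0.987 = 0.025662
Locus 3: 2 * 0.095 * 0.905 = 0.17195
Locus 4: 2 * 0.138 * 0.862 = 0.237912
Locus 5: 2 * 0.129 * 0.871 = 0.224718
Locus 6: 2 * 0.011 * 0.989 = 0.021758
Locus 7: 2 * 0.135 * 0.865 = 0.23355
RMP = 8.098e-08

8.098e-08


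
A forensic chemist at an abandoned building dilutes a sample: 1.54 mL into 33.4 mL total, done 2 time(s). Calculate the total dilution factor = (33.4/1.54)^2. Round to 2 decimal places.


Dilution factor calculation:
Single dilution = V_total / V_sample = 33.4 / 1.54 ≈ 21.688312
Number of dilutions = 2
Total DF = (33.4 / 1.54)^2 (full precision, rounded at the end) = 470.38

470.38


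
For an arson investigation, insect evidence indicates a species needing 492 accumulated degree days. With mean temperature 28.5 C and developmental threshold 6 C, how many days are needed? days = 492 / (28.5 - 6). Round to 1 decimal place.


Insect development time:
Effective temperature = avg_temp - T_base = 28.5 - 6 = 22.5 C
Days = ADD / effective_temp = 492 / 22.5 = 21.9 days

21.9


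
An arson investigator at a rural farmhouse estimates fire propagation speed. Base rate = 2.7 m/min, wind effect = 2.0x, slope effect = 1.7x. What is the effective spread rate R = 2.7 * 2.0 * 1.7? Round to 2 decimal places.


Fire spread rate calculation:
R = R0 * wind_factor * slope_factor
= 2.7 * 2.0 * 1.7
= 5.4 * 1.7
= 9.18 m/min

9.18


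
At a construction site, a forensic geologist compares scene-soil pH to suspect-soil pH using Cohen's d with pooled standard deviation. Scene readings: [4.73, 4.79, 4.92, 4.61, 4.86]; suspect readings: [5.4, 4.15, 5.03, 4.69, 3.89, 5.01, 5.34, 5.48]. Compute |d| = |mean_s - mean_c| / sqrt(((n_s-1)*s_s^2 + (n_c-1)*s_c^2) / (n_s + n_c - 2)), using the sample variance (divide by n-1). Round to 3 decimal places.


Pooled-variance Cohen's d for soil pH comparison:
Scene mean = 23.91 / 5 = 4.782
Suspect mean = 38.99 / 8 = 4.87375
Scene sample variance s_s^2 = 0.01437
Suspect sample variance s_c^2 = 0.34717
Pooled variance = ((n_s-1)*s_s^2 + (n_c-1)*s_c^2) / (n_s + n_c - 2) = 0.226152
Pooled SD = sqrt(0.226152) = 0.475554
Mean difference = -0.09175
|d| = |-0.09175| / 0.475554 = 0.193

0.193


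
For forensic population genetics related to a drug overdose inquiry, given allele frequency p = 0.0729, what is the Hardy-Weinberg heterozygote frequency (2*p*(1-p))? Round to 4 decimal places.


Hardy-Weinberg heterozygote frequency:
q = 1 - p = 1 - 0.0729 = 0.9271
2pq = 2 * 0.0729 * 0.9271 = 0.1352

0.1352


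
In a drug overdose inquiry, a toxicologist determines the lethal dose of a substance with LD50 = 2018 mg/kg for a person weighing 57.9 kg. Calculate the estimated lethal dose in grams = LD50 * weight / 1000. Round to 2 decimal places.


Lethal dose calculation:
Lethal dose = LD50 * body_weight / 1000
= 2018 * 57.9 / 1000
= 116842.2 / 1000
= 116.84 g

116.84


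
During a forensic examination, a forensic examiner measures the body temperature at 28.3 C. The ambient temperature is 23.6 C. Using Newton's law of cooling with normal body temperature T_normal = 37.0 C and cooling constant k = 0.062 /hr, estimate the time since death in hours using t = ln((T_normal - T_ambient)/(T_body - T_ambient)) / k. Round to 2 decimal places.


Using Newton's law of cooling:
t = ln((T_normal - T_ambient) / (T_body - T_ambient)) / k
T_normal - T_ambient = 13.4
T_body - T_ambient = 4.7
Ratio = 2.851064
ln(ratio) = 1.047692
t = 1.047692 / 0.062 = 16.90 hours

16.90


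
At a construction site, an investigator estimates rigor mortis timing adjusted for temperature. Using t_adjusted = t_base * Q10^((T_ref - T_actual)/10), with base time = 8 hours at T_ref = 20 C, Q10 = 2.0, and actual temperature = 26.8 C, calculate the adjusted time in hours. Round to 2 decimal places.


Rigor mortis time adjustment:
Exponent = (T_ref - T_actual) / 10 = (20 - 26.8) / 10 = -0.68
Q10 factor = 2.0^-0.68 = 0.62417
t_adjusted = 8 * 0.62417 = 4.99 hours

4.99


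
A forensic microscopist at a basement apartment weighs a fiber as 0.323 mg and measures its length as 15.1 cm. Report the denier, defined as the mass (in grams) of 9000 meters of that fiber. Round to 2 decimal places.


Denier calculation:
Mass in grams = 0.323 mg / 1000 = 0.000323 g
Length in meters = 15.1 cm / 100 = 0.151 m
Linear density = mass / length = 0.000323 / 0.151 = 0.00213907 g/m
Denier = (g/m) * 9000 = 0.00213907 * 9000 = 19.25

19.25


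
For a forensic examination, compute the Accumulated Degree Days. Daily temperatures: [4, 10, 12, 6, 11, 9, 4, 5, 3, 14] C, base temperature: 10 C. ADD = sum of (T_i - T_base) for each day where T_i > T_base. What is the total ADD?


Computing ADD day by day:
Day 1: max(0, 4 - 10) = 0
Day 2: max(0, 10 - 10) = 0
Day 3: max(0, 12 - 10) = 2
Day 4: max(0, 6 - 10) = 0
Day 5: max(0, 11 - 10) = 1
Day 6: max(0, 9 - 10) = 0
Day 7: max(0, 4 - 10) = 0
Day 8: max(0, 5 - 10) = 0
Day 9: max(0, 3 - 10) = 0
Day 10: max(0, 14 - 10) = 4
Total ADD = 7

7


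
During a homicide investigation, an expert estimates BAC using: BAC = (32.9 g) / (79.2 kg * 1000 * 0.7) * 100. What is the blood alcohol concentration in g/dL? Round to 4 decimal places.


Applying the Widmark formula:
BAC = (dose_g / (body_wt * 1000 * r)) * 100
Denominator = 79.2 * 1000 * 0.7 = 55440
BAC = (32.9 / 55440) * 100
BAC = 0.0593 g/dL

0.0593


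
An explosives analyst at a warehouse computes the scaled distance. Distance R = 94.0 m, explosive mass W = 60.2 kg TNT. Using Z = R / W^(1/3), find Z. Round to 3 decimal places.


Scaled distance calculation:
W^(1/3) = 60.2^(1/3) = 3.919213
Z = R / W^(1/3) = 94.0 / 3.919213
Z = 23.984 m/kg^(1/3)

23.984


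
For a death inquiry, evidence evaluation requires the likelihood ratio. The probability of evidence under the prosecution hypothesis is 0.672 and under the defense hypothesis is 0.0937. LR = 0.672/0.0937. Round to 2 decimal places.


Likelihood ratio calculation:
LR = P(E|Hp) / P(E|Hd)
LR = 0.672 / 0.0937
LR = 7.17

7.17


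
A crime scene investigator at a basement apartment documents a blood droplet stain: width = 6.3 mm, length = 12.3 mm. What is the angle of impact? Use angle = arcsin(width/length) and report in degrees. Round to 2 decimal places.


Blood spatter impact angle calculation:
width / length = 6.3 / 12.3 = 0.512195
angle = arcsin(0.512195)
angle = 30.81 degrees

30.81


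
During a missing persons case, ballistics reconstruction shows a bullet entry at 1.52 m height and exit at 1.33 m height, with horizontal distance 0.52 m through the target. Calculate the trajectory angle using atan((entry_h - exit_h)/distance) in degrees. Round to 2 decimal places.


Bullet trajectory angle:
Height difference = 1.52 - 1.33 = 0.19 m
angle = atan(0.19 / 0.52)
angle = atan(0.365385)
angle = 20.07 degrees

20.07


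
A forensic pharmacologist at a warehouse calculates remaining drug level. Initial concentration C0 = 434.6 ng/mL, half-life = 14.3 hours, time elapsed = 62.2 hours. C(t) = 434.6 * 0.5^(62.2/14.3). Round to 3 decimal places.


Drug concentration decay:
Number of half-lives = t / t_half = 62.2 / 14.3 = 4.34965
Decay factor = 0.5^4.34965 = 0.0490484
C(t) = 434.6 * 0.0490484 = 21.316 ng/mL

21.316


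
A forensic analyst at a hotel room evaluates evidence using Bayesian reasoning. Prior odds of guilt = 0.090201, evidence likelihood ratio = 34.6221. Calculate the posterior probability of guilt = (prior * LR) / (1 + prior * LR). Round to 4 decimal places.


Bayesian evidence evaluation:
Posterior odds = prior_odds * LR = 0.090201 * 34.6221 = 3.122948
Posterior probability = posterior_odds / (1 + posterior_odds)
= 3.122948 / (1 + 3.122948)
= 3.122948 / 4.122948
= 0.7575

0.7575


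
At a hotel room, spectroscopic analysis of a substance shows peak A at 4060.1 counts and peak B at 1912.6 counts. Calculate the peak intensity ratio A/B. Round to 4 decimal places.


Spectral peak ratio:
Peak A = 4060.1 counts
Peak B = 1912.6 counts
Ratio = 4060.1 / 1912.6 = 2.1228

2.1228


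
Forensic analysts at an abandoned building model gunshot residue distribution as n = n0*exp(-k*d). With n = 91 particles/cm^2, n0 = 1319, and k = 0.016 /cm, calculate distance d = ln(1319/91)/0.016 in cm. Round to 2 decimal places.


GSR distance calculation:
n0/n = 1319 / 91 = 14.494505
ln(n0/n) = 2.67377
d = 2.67377 / 0.016 = 167.11 cm

167.11


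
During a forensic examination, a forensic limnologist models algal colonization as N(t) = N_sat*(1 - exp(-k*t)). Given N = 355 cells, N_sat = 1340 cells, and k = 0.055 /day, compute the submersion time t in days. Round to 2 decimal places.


PMSI from diatom colonization curve:
N / N_sat = 355 / 1340 = 0.264925
1 - N/N_sat = 0.735075
ln(1 - N/N_sat) = -0.307783
t = -ln(1 - N/N_sat) / k = -(-0.307783) / 0.055 = 5.60 days

5.60


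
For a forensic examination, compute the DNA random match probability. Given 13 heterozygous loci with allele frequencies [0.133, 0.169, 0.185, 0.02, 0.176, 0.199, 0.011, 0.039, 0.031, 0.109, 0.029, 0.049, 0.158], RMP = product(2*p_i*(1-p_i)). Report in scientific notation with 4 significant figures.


Computing RMP for 13 loci:
Locus 1: 2 * 0.133 * 0.867 = 0.230622
Locus 2: 2 * 0.169 * 0.831 = 0.280878
Locus 3: 2 * 0.185 * 0.815 = 0.30155
Locus 4: 2 * 0.02 * 0.98 = 0.0392
Locus 5: 2 * 0.176 * 0.824 = 0.290048
Locus 6: 2 * 0.199 * 0.801 = 0.318798
Locus 7: 2 * 0.011 * 0.989 = 0.021758
Locus 8: 2 * 0.039 * 0.961 = 0.074958
Locus 9: 2 * 0.031 * 0.969 = 0.060078
Locus 10: 2 * 0.109 * 0.891 = 0.194238
Locus 11: 2 * 0.029 * 0.971 = 0.056318
Locus 12: 2 * 0.049 * 0.951 = 0.093198
Locus 13: 2 * 0.158 * 0.842 = 0.266072
RMP = 1.882e-12

1.882e-12


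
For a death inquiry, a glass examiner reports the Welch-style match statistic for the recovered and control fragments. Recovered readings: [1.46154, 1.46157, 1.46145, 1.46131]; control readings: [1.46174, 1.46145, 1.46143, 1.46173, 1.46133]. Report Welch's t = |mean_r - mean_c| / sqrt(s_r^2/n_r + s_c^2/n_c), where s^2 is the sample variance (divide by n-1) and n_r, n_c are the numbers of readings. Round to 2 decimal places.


Welch's t-criterion for glass RI comparison:
Recovered mean = sum / n_r = 5.84587 / 4 = 1.4614675
Control mean = sum / n_c = 7.30768 / 5 = 1.461536
Recovered sample variance s_r^2 = 1.3625e-08
Control sample variance s_c^2 = 3.508e-08
Welch SE (unpooled) = sqrt(s_r^2/n_r + s_c^2/n_c) = sqrt(3.40625e-09 + 7.016e-09) = sqrt(1.04222e-08) = 0.000102089
|mean_r - mean_c| = 6.85e-05
t = 6.85e-05 / 0.000102089 = 0.67

0.67


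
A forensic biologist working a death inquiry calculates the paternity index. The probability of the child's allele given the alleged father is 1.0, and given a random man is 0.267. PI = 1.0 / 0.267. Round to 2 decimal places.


Paternity Index calculation:
PI = P(allele|father) / P(allele|random)
PI = 1.0 / 0.267
PI = 3.75

3.75


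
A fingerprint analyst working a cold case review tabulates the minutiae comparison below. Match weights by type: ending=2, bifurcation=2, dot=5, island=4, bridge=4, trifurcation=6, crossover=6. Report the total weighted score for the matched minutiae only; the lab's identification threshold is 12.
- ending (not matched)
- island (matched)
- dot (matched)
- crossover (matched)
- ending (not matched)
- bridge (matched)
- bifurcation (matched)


Weighted minutiae match score:
  ending: not matched, +0
  island: matched, +4 (running total 4)
  dot: matched, +5 (running total 9)
  crossover: matched, +6 (running total 15)
  ending: not matched, +0
  bridge: matched, +4 (running total 19)
  bifurcation: matched, +2 (running total 21)
Total score = 21
Threshold = 12; verdict = identification

21


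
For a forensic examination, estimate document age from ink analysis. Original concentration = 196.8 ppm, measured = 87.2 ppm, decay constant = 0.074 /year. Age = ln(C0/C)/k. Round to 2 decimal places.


Document age estimation:
C0/C = 196.8 / 87.2 = 2.256881
ln(C0/C) = 0.813984
t = 0.813984 / 0.074 = 11.00 years

11.00


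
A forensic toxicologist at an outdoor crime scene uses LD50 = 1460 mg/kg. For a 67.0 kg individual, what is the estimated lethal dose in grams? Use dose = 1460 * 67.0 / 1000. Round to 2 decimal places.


Lethal dose calculation:
Lethal dose = LD50 * body_weight / 1000
= 1460 * 67.0 / 1000
= 97820 / 1000
= 97.82 g

97.82


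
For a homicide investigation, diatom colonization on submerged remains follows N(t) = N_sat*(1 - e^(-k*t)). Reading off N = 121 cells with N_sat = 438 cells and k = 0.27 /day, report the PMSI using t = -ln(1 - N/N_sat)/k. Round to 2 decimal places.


PMSI from diatom colonization curve:
N / N_sat = 121 / 438 = 0.276256
1 - N/N_sat = 0.723744
ln(1 - N/N_sat) = -0.323318
t = -ln(1 - N/N_sat) / k = -(-0.323318) / 0.27 = 1.20 days

1.20


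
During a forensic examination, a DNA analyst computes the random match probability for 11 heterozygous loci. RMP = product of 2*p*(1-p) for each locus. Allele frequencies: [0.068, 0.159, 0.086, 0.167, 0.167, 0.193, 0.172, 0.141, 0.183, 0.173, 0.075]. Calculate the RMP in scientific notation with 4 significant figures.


Computing RMP for 11 loci:
Locus 1: 2 * 0.068 * 0.932 = 0.126752
Locus 2: 2 * 0.159 * 0.841 = 0.267438
Locus 3: 2 * 0.086 * 0.914 = 0.157208
Locus 4: 2 * 0.167 * 0.833 = 0.278222
Locus 5: 2 * 0.167 * 0.833 = 0.278222
Locus 6: 2 * 0.193 * 0.807 = 0.311502
Locus 7: 2 * 0.172 * 0.828 = 0.284832
Locus 8: 2 * 0.141 * 0.859 = 0.242238
Locus 9: 2 * 0.183 * 0.817 = 0.299022
Locus 10: 2 * 0.173 * 0.827 = 0.286142
Locus 11: 2 * 0.075 * 0.925 = 0.13875
RMP = 1.053e-07

1.053e-07


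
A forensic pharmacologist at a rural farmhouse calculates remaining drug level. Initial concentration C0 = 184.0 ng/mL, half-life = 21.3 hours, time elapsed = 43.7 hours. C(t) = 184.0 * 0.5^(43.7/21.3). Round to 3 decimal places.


Drug concentration decay:
Number of half-lives = t / t_half = 43.7 / 21.3 = 2.051643
Decay factor = 0.5^2.051643 = 0.24120923
C(t) = 184.0 * 0.24120923 = 44.382 ng/mL

44.382


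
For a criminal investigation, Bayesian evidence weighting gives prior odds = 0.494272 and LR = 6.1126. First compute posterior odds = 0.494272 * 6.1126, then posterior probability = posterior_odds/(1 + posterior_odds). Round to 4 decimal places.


Bayesian evidence evaluation:
Posterior odds = prior_odds * LR = 0.494272 * 6.1126 = 3.021287
Posterior probability = posterior_odds / (1 + posterior_odds)
= 3.021287 / (1 + 3.021287)
= 3.021287 / 4.021287
= 0.7513

0.7513


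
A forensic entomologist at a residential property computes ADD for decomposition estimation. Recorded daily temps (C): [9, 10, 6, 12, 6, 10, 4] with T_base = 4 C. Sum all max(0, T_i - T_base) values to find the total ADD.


Computing ADD day by day:
Day 1: max(0, 9 - 4) = 5
Day 2: max(0, 10 - 4) = 6
Day 3: max(0, 6 - 4) = 2
Day 4: max(0, 12 - 4) = 8
Day 5: max(0, 6 - 4) = 2
Day 6: max(0, 10 - 4) = 6
Day 7: max(0, 4 - 4) = 0
Total ADD = 29

29


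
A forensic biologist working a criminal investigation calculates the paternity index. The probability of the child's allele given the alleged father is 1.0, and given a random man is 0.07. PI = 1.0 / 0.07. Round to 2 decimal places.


Paternity Index calculation:
PI = P(allele|father) / P(allele|random)
PI = 1.0 / 0.07
PI = 14.29

14.29


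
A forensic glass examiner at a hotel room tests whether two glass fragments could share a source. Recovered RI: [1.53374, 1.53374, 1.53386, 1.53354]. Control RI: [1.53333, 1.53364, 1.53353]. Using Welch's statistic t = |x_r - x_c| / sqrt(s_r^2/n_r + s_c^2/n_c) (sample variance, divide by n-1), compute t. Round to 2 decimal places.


Welch's t-criterion for glass RI comparison:
Recovered mean = sum / n_r = 6.13488 / 4 = 1.53372
Control mean = sum / n_c = 4.6005 / 3 = 1.5335
Recovered sample variance s_r^2 = 1.76e-08
Control sample variance s_c^2 = 2.47e-08
Welch SE (unpooled) = sqrt(s_r^2/n_r + s_c^2/n_c) = sqrt(4.4e-09 + 8.23333e-09) = sqrt(1.26333e-08) = 0.000112398
|mean_r - mean_c| = 0.00022
t = 0.00022 / 0.000112398 = 1.96

1.96


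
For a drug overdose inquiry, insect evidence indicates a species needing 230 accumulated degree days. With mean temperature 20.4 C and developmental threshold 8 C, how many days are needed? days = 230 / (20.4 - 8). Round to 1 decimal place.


Insect development time:
Effective temperature = avg_temp - T_base = 20.4 - 8 = 12.4 C
Days = ADD / effective_temp = 230 / 12.4 = 18.5 days

18.5


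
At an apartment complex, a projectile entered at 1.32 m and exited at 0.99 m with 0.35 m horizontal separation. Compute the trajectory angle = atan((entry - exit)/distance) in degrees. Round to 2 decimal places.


Bullet trajectory angle:
Height difference = 1.32 - 0.99 = 0.33 m
angle = atan(0.33 / 0.35)
angle = atan(0.942857)
angle = 43.32 degrees

43.32


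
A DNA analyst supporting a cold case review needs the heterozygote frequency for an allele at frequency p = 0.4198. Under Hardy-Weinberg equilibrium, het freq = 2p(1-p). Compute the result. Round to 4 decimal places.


Hardy-Weinberg heterozygote frequency:
q = 1 - p = 1 - 0.4198 = 0.5802
2pq = 2 * 0.4198 * 0.5802 = 0.4871

0.4871


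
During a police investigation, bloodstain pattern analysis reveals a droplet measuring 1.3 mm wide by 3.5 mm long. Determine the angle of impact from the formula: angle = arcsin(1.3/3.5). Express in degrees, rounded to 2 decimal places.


Blood spatter impact angle calculation:
width / length = 1.3 / 3.5 = 0.371429
angle = arcsin(0.371429)
angle = 21.80 degrees

21.80


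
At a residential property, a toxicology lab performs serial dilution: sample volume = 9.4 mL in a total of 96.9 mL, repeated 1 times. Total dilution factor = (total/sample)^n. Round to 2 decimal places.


Dilution factor calculation:
Single dilution = V_total / V_sample = 96.9 / 9.4 ≈ 10.308511
Number of dilutions = 1
Total DF = (96.9 / 9.4)^1 (full precision, rounded at the end) = 10.31

10.31


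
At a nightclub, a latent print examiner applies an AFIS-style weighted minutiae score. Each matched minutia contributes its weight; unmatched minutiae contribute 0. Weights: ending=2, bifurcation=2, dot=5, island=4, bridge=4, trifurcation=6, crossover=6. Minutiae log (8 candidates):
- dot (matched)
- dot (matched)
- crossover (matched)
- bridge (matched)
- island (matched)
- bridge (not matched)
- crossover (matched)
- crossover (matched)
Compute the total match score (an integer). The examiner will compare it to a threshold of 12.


Weighted minutiae match score:
  dot: matched, +5 (running total 5)
  dot: matched, +5 (running total 10)
  crossover: matched, +6 (running total 16)
  bridge: matched, +4 (running total 20)
  island: matched, +4 (running total 24)
  bridge: not matched, +0
  crossover: matched, +6 (running total 30)
  crossover: matched, +6 (running total 36)
Total score = 36
Threshold = 12; verdict = identification

36


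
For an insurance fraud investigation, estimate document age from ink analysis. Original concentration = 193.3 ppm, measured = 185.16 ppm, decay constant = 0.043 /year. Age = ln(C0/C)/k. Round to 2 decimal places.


Document age estimation:
C0/C = 193.3 / 185.16 = 1.043962
ln(C0/C) = 0.043023
t = 0.043023 / 0.043 = 1.00 years

1.00


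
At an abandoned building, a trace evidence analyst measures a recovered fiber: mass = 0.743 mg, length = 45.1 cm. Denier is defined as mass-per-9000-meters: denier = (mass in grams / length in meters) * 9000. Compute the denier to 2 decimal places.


Denier calculation:
Mass in grams = 0.743 mg / 1000 = 0.000743 g
Length in meters = 45.1 cm / 100 = 0.451 m
Linear density = mass / length = 0.000743 / 0.451 = 0.00164745 g/m
Denier = (g/m) * 9000 = 0.00164745 * 9000 = 14.83

14.83


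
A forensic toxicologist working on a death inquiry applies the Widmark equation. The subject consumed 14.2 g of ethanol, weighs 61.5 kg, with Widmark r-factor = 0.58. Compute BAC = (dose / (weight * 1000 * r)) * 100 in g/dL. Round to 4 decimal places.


Applying the Widmark formula:
BAC = (dose_g / (body_wt * 1000 * r)) * 100
Denominator = 61.5 * 1000 * 0.58 = 35670
BAC = (14.2 / 35670) * 100
BAC = 0.0398 g/dL

0.0398


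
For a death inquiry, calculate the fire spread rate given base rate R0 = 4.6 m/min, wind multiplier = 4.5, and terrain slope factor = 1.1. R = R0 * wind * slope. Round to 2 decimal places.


Fire spread rate calculation:
R = R0 * wind_factor * slope_factor
= 4.6 * 4.5 * 1.1
= 20.7 * 1.1
= 22.77 m/min

22.77


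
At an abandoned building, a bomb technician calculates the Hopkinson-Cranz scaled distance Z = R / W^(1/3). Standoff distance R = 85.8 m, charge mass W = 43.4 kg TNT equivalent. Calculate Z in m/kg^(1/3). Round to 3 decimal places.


Scaled distance calculation:
W^(1/3) = 43.4^(1/3) = 3.514228
Z = R / W^(1/3) = 85.8 / 3.514228
Z = 24.415 m/kg^(1/3)

24.415


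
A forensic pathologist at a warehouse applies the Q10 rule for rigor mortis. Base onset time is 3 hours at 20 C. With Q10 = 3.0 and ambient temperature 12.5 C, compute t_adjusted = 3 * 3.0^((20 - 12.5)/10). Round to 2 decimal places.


Rigor mortis time adjustment:
Exponent = (T_ref - T_actual) / 10 = (20 - 12.5) / 10 = 0.75
Q10 factor = 3.0^0.75 = 2.27951
t_adjusted = 3 * 2.27951 = 6.84 hours

6.84


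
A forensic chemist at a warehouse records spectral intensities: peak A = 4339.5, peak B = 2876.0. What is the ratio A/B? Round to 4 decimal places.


Spectral peak ratio:
Peak A = 4339.5 counts
Peak B = 2876.0 counts
Ratio = 4339.5 / 2876.0 = 1.5089

1.5089


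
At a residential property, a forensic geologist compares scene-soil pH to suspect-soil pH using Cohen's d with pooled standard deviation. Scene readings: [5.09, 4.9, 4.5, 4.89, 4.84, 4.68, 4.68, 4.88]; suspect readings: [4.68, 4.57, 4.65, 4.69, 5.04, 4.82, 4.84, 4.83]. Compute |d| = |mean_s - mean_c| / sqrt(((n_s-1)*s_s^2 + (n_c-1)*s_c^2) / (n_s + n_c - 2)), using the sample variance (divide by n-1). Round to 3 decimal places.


Pooled-variance Cohen's d for soil pH comparison:
Scene mean = 38.46 / 8 = 4.8075
Suspect mean = 38.12 / 8 = 4.765
Scene sample variance s_s^2 = 0.03265
Suspect sample variance s_c^2 = 0.0218
Pooled variance = ((n_s-1)*s_s^2 + (n_c-1)*s_c^2) / (n_s + n_c - 2) = 0.027225
Pooled SD = sqrt(0.027225) = 0.165
Mean difference = 0.0425
|d| = |0.0425| / 0.165 = 0.258

0.258


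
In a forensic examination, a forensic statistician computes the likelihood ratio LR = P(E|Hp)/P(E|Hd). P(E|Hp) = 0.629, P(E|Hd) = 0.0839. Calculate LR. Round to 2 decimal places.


Likelihood ratio calculation:
LR = P(E|Hp) / P(E|Hd)
LR = 0.629 / 0.0839
LR = 7.50

7.50


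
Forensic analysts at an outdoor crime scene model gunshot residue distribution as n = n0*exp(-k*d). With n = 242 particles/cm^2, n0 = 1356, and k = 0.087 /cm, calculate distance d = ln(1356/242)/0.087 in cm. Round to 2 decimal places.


GSR distance calculation:
n0/n = 1356 / 242 = 5.603306
ln(n0/n) = 1.723357
d = 1.723357 / 0.087 = 19.81 cm

19.81


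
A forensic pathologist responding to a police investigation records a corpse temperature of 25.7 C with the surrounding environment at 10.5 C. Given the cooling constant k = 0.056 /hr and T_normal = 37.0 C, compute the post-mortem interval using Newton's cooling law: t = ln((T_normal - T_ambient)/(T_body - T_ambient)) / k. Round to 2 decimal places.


Using Newton's law of cooling:
t = ln((T_normal - T_ambient) / (T_body - T_ambient)) / k
T_normal - T_ambient = 26.5
T_body - T_ambient = 15.2
Ratio = 1.743421
ln(ratio) = 0.555849
t = 0.555849 / 0.056 = 9.93 hours

9.93


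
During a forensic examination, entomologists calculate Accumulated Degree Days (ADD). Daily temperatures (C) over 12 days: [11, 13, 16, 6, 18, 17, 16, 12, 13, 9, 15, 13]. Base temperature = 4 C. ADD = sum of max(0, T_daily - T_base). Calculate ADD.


Computing ADD day by day:
Day 1: max(0, 11 - 4) = 7
Day 2: max(0, 13 - 4) = 9
Day 3: max(0, 16 - 4) = 12
Day 4: max(0, 6 - 4) = 2
Day 5: max(0, 18 - 4) = 14
Day 6: max(0, 17 - 4) = 13
Day 7: max(0, 16 - 4) = 12
Day 8: max(0, 12 - 4) = 8
Day 9: max(0, 13 - 4) = 9
Day 10: max(0, 9 - 4) = 5
Day 11: max(0, 15 - 4) = 11
Day 12: max(0, 13 - 4) = 9
Total ADD = 111

111


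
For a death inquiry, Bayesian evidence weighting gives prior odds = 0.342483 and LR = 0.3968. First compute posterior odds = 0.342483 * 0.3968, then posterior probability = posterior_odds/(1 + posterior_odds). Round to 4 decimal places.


Bayesian evidence evaluation:
Posterior odds = prior_odds * LR = 0.342483 * 0.3968 = 0.1358973
Posterior probability = posterior_odds / (1 + posterior_odds)
= 0.1358973 / (1 + 0.1358973)
= 0.1358973 / 1.1358973
= 0.1196

0.1196


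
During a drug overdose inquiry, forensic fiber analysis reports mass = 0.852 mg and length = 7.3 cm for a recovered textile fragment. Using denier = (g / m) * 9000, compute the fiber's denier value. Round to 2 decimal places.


Denier calculation:
Mass in grams = 0.852 mg / 1000 = 0.000852 g
Length in meters = 7.3 cm / 100 = 0.073 m
Linear density = mass / length = 0.000852 / 0.073 = 0.01167123 g/m
Denier = (g/m) * 9000 = 0.01167123 * 9000 = 105.04

105.04


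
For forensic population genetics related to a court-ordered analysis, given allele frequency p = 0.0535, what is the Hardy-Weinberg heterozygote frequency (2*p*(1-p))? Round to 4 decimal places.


Hardy-Weinberg heterozygote frequency:
q = 1 - p = 1 - 0.0535 = 0.9465
2pq = 2 * 0.0535 * 0.9465 = 0.1013

0.1013


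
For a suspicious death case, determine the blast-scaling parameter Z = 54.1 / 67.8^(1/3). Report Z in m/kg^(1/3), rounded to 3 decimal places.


Scaled distance calculation:
W^(1/3) = 67.8^(1/3) = 4.07765
Z = R / W^(1/3) = 54.1 / 4.07765
Z = 13.267 m/kg^(1/3)

13.267


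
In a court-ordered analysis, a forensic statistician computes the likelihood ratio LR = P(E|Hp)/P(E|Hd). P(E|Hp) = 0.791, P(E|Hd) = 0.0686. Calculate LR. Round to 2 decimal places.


Likelihood ratio calculation:
LR = P(E|Hp) / P(E|Hd)
LR = 0.791 / 0.0686
LR = 11.53

11.53


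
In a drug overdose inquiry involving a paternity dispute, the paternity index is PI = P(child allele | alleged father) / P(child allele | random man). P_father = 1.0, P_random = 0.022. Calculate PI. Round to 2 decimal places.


Paternity Index calculation:
PI = P(allele|father) / P(allele|random)
PI = 1.0 / 0.022
PI = 45.45

45.45


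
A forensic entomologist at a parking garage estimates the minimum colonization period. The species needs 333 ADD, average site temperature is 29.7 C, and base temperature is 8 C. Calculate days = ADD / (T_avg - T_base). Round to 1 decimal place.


Insect development time:
Effective temperature = avg_temp - T_base = 29.7 - 8 = 21.7 C
Days = ADD / effective_temp = 333 / 21.7 = 15.3 days

15.3


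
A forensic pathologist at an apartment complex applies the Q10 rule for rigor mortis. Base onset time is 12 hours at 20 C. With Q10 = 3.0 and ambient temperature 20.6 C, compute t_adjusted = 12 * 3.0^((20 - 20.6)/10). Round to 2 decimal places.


Rigor mortis time adjustment:
Exponent = (T_ref - T_actual) / 10 = (20 - 20.6) / 10 = -0.06
Q10 factor = 3.0^-0.06 = 0.93621
t_adjusted = 12 * 0.93621 = 11.23 hours

11.23


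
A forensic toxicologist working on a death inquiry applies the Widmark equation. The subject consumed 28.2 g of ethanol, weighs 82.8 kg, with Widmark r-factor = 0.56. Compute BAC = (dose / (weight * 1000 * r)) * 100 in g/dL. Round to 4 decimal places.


Applying the Widmark formula:
BAC = (dose_g / (body_wt * 1000 * r)) * 100
Denominator = 82.8 * 1000 * 0.56 = 46368
BAC = (28.2 / 46368) * 100
BAC = 0.0608 g/dL

0.0608
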